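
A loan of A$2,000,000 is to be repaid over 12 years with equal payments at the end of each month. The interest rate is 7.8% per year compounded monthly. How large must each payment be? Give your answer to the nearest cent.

Level ordinary annuity; solve PV = PMT × [(1 − (1+r)^−n)/r] for PMT.
Periodic rate r = 0.078/12 per month; n is counted in months.
With n = 144: PMT = 2,000,000 / ([(1 − (1+r)^−n)/r]) = A$21,430.33

A$21,430.33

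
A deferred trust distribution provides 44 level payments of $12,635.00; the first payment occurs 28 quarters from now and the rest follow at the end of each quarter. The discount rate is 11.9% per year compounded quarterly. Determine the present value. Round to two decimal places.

$139,472.95

Ordinary annuity of 44 payments, first payment at period 28.
Periodic rate r = 0.119/4 per quarter; n is counted in quarters.
The ordinary-annuity PV formula values the stream one period before the first payment (period 27); discount that back 27 periods:
PV₀ = 12,635 × [1 − (1+r)^−44] / r × (1+r)^−27 = $139,472.95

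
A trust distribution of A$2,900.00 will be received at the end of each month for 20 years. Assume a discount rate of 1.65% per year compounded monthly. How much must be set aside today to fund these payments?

A$592,471.67

This is an ordinary annuity: 240 payments of A$2,900.00 at the end of each month.
Periodic rate r = 0.0165/12 per month; n is counted in months.
PV = PMT × [(1 − (1+r)^−n)/r] = 2,900 × [1 − (1+r)^−240] / r = A$592,471.67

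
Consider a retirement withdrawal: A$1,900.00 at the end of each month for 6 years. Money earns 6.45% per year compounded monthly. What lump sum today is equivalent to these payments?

A$113,188.66

This is an ordinary annuity: 72 payments of A$1,900.00 at the end of each month.
Periodic rate r = 0.0645/12 per month; n is counted in months.
PV = PMT × [(1 − (1+r)^−n)/r] = 1,900 × [1 − (1+r)^−72] / r = A$113,188.66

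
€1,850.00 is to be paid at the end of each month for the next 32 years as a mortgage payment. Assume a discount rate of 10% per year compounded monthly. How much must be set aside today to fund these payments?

€212,830.00

This is an ordinary annuity: 384 payments of €1,850.00 at the end of each month.
Periodic rate r = 0.1/12 per month; n is counted in months.
PV = PMT × [(1 − (1+r)^−n)/r] = 1,850 × [1 − (1+r)^−384] / r = €212,830.00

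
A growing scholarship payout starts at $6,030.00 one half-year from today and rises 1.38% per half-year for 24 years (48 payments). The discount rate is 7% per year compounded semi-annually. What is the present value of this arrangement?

Periodic rate r = 0.07/2 per half-year; n is counted in half-years.
Growing ordinary annuity: PV = PMT₁ × [1 − ((1+g)/(1+r))^n] / (r − g) = 6,030 × [1 − ((1+0.0138)/(1+r))^48] / (r − 0.0138) = $179,103.39.

$179,103.39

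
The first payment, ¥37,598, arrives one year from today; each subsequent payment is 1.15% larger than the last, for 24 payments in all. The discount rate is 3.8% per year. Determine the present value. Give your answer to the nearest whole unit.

Periodic rate r = 0.038 per year.
Growing ordinary annuity: PV = PMT₁ × [1 − ((1+g)/(1+r))^n] / (r − g) = 37,598 × [1 − ((1+0.0115)/(1+r))^24] / (r − 0.0115) = ¥656,075.

¥656,075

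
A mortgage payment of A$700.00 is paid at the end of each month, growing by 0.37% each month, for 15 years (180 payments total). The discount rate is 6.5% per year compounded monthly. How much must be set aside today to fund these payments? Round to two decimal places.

Periodic rate r = 0.065/12 per month; n is counted in months.
Growing ordinary annuity: PV = PMT₁ × [1 − ((1+g)/(1+r))^n] / (r − g) = 700 × [1 − ((1+0.0037)/(1+r))^180] / (r − 0.0037) = A$107,972.27.

A$107,972.27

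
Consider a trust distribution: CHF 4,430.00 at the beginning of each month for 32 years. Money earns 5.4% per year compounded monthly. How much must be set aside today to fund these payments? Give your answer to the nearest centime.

This is an annuity due: 384 payments of CHF 4,430.00 at the beginning of each month.
Periodic rate r = 0.054/12 per month; n is counted in months.
PV = PMT × [(1 − (1+r)^−n)/r] × (1+r) = 4,430 × [1 − (1+r)^−384] / r × (1+r) = CHF 812,529.19

CHF 812,529.19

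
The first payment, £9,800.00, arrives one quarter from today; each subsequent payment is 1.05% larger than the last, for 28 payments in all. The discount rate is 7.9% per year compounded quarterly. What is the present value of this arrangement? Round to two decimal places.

Periodic rate r = 0.079/4 per quarter; n is counted in quarters.
Growing ordinary annuity: PV = PMT₁ × [1 − ((1+g)/(1+r))^n] / (r − g) = 9,800 × [1 − ((1+0.0105)/(1+r))^28] / (r − 0.0105) = £238,584.04.

£238,584.04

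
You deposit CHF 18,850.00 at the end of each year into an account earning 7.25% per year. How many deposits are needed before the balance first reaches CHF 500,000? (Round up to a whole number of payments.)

Periodic rate r = 0.0725 per year.
Ordinary annuity FV: 500,000 = 18,850 × [((1+r)^n − 1)/r].
(1+r)^n = 1 + 500,000 × r / 18,850, so n = ln(1 + 500,000·r/18,850) / ln(1+r) = 15.33.
Round up to a whole number of payments: n = 16.

16 payments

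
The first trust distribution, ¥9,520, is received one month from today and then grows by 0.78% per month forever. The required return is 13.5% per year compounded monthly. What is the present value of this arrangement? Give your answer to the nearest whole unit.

Periodic rate r = 0.135/12 per month.
Growing perpetuity (Gordon): PV = PMT₁ / (r − g) = 9,520 / (r − 0.0078) = ¥2,759,420.

¥2,759,420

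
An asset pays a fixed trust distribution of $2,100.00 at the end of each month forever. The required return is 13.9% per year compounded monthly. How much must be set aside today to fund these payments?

$181,294.96

Periodic rate r = 0.139/12 per month.
Level perpetuity: PV = PMT / r = 2,100 / (0.139/12) = $181,294.96.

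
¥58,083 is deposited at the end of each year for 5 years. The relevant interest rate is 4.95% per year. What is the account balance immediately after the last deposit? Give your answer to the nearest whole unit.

¥320,625

This is an ordinary annuity: 5 deposits of ¥58,083 at the end of each year.
Periodic rate r = 0.0495 per year.
FV = PMT × [((1+r)^n − 1)/r] = 58,083 × [(1+r)^5 − 1] / r = ¥320,625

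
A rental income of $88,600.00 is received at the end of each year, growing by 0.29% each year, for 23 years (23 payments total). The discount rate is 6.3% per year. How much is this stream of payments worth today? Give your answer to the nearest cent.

Periodic rate r = 0.063 per year.
Growing ordinary annuity: PV = PMT₁ × [1 − ((1+g)/(1+r))^n] / (r − g) = 88,600 × [1 − ((1+0.0029)/(1+r))^23] / (r − 0.0029) = $1,087,647.18.

$1,087,647.18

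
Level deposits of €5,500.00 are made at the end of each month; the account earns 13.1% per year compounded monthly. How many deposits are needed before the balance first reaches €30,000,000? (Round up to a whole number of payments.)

378 payments

Periodic rate r = 0.131/12 per month; n is counted in months.
Ordinary annuity FV: 30,000,000 = 5,500 × [((1+r)^n − 1)/r].
(1+r)^n = 1 + 30,000,000 × r / 5,500, so n = ln(1 + 30,000,000·r/5,500) / ln(1+r) = 377.93.
Round up to a whole number of payments: n = 378.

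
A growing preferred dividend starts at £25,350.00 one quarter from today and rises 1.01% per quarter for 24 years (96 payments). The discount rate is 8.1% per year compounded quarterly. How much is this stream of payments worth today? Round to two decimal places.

Periodic rate r = 0.081/4 per quarter; n is counted in quarters.
Growing ordinary annuity: PV = PMT₁ × [1 − ((1+g)/(1+r))^n] / (r − g) = 25,350 × [1 − ((1+0.0101)/(1+r))^96] / (r − 0.0101) = £1,541,097.20.

£1,541,097.20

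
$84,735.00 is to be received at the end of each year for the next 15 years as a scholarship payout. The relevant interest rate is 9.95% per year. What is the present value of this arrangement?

$646,344.77

This is an ordinary annuity: 15 payments of $84,735.00 at the end of each year.
Periodic rate r = 0.0995 per year.
PV = PMT × [(1 − (1+r)^−n)/r] = 84,735 × [1 − (1+r)^−15] / r = $646,344.77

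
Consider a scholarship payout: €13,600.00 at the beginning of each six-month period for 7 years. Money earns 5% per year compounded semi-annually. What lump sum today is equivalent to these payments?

€162,971.32

This is an annuity due: 14 payments of €13,600.00 at the beginning of each six-month period.
Periodic rate r = 0.05/2 per half-year; n is counted in half-years.
PV = PMT × [(1 − (1+r)^−n)/r] × (1+r) = 13,600 × [1 − (1+r)^−14] / r × (1+r) = €162,971.32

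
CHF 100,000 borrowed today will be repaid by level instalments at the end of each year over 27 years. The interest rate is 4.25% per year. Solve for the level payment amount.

Level ordinary annuity; solve PV = PMT × [(1 − (1+r)^−n)/r] for PMT.
Periodic rate r = 0.0425 per year.
With n = 27: PMT = 100,000 / ([(1 − (1+r)^−n)/r]) = CHF 6,296.74

CHF 6,296.74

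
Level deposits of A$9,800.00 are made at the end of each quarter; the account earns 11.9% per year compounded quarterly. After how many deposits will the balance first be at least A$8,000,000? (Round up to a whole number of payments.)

111 payments

Periodic rate r = 0.119/4 per quarter; n is counted in quarters.
Ordinary annuity FV: 8,000,000 = 9,800 × [((1+r)^n − 1)/r].
(1+r)^n = 1 + 8,000,000 × r / 9,800, so n = ln(1 + 8,000,000·r/9,800) / ln(1+r) = 110.19.
Round up to a whole number of payments: n = 111.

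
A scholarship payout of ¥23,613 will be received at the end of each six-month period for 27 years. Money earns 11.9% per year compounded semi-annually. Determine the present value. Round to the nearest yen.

¥379,351

This is an ordinary annuity: 54 payments of ¥23,613 at the end of each six-month period.
Periodic rate r = 0.119/2 per half-year; n is counted in half-years.
PV = PMT × [(1 − (1+r)^−n)/r] = 23,613 × [1 − (1+r)^−54] / r = ¥379,351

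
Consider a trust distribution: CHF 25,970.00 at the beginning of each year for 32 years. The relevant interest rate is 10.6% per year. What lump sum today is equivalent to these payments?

CHF 260,186.56

This is an annuity due: 32 payments of CHF 25,970.00 at the beginning of each year.
Periodic rate r = 0.106 per year.
PV = PMT × [(1 − (1+r)^−n)/r] × (1+r) = 25,970 × [1 − (1+r)^−32] / r × (1+r) = CHF 260,186.56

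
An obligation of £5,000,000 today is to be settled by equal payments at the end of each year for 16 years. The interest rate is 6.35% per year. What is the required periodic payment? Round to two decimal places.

Level ordinary annuity; solve PV = PMT × [(1 − (1+r)^−n)/r] for PMT.
Periodic rate r = 0.0635 per year.
With n = 16: PMT = 5,000,000 / ([(1 − (1+r)^−n)/r]) = £506,720.76

£506,720.76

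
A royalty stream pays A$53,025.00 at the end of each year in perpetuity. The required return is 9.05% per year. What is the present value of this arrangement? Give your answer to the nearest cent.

A$585,911.60

Periodic rate r = 0.0905 per year.
Level perpetuity: PV = PMT / r = 53,025 / (0.0905) = A$585,911.60.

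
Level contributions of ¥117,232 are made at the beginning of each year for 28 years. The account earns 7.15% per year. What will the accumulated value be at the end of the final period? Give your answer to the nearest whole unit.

¥10,391,396

This is an annuity due: 28 deposits of ¥117,232 at the beginning of each year.
Periodic rate r = 0.0715 per year.
FV = PMT × [((1+r)^n − 1)/r] × (1+r) = 117,232 × [(1+r)^28 − 1] / r × (1+r) = ¥10,391,396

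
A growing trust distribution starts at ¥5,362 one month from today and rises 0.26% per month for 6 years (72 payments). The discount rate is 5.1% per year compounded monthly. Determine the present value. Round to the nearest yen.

Periodic rate r = 0.051/12 per month; n is counted in months.
Growing ordinary annuity: PV = PMT₁ × [1 − ((1+g)/(1+r))^n] / (r − g) = 5,362 × [1 − ((1+0.0026)/(1+r))^72] / (r − 0.0026) = ¥362,843.

¥362,843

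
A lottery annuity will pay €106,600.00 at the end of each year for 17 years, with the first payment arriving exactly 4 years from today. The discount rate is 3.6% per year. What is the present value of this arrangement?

€1,203,339.68

Ordinary annuity of 17 payments, first payment at period 4.
Periodic rate r = 0.036 per year.
The ordinary-annuity PV formula values the stream one period before the first payment (period 3); discount that back 3 periods:
PV₀ = 106,600 × [1 − (1+r)^−17] / r × (1+r)^−3 = €1,203,339.68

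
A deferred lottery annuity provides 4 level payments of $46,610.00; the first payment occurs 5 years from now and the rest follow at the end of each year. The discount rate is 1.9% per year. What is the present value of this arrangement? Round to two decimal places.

$165,007.26

Ordinary annuity of 4 payments, first payment at period 5.
Periodic rate r = 0.019 per year.
The ordinary-annuity PV formula values the stream one period before the first payment (period 4); discount that back 4 periods:
PV₀ = 46,610 × [1 − (1+r)^−4] / r × (1+r)^−4 = $165,007.26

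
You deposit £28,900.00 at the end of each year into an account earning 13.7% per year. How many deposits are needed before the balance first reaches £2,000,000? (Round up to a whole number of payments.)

19 payments

Periodic rate r = 0.137 per year.
Ordinary annuity FV: 2,000,000 = 28,900 × [((1+r)^n − 1)/r].
(1+r)^n = 1 + 2,000,000 × r / 28,900, so n = ln(1 + 2,000,000·r/28,900) / ln(1+r) = 18.30.
Round up to a whole number of payments: n = 19.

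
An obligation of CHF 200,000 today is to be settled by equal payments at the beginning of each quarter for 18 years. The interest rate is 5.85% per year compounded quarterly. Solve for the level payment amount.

CHF 4,445.81

Level annuity due; solve PV = PMT × [(1 − (1+r)^−n)/r] × (1+r) for PMT.
Periodic rate r = 0.0585/4 per quarter; n is counted in quarters.
With n = 72: PMT = 200,000 / ([(1 − (1+r)^−n)/r] × (1+r)) = CHF 4,445.81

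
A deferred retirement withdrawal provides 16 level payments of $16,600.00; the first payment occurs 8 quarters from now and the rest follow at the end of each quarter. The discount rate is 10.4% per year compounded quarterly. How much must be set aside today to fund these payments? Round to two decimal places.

$179,671.75

Ordinary annuity of 16 payments, first payment at period 8.
Periodic rate r = 0.104/4 per quarter; n is counted in quarters.
The ordinary-annuity PV formula values the stream one period before the first payment (period 7); discount that back 7 periods:
PV₀ = 16,600 × [1 − (1+r)^−16] / r × (1+r)^−7 = $179,671.75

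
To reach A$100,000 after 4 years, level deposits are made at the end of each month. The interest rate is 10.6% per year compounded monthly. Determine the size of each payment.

Level ordinary annuity; solve FV = PMT × [((1+r)^n − 1)/r] for PMT.
Periodic rate r = 0.106/12 per month; n is counted in months.
With n = 48: PMT = 100,000 / ([((1+r)^n − 1)/r]) = A$1,681.84

A$1,681.84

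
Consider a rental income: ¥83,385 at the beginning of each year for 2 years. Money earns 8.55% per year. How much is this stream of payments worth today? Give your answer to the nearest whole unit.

This is an annuity due: 2 payments of ¥83,385 at the beginning of each year.
Periodic rate r = 0.0855 per year.
PV = PMT × [(1 − (1+r)^−n)/r] × (1+r) = 83,385 × [1 − (1+r)^−2] / r × (1+r) = ¥160,202

¥160,202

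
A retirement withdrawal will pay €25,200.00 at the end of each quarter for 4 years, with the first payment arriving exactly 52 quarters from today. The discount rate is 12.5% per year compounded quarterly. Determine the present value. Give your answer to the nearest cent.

€65,271.76

Ordinary annuity of 16 payments, first payment at period 52.
Periodic rate r = 0.125/4 per quarter; n is counted in quarters.
The ordinary-annuity PV formula values the stream one period before the first payment (period 51); discount that back 51 periods:
PV₀ = 25,200 × [1 − (1+r)^−16] / r × (1+r)^−51 = €65,271.76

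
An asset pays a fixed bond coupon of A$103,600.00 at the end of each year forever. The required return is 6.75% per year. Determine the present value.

Periodic rate r = 0.0675 per year.
Level perpetuity: PV = PMT / r = 103,600 / (0.0675) = A$1,534,814.81.

A$1,534,814.81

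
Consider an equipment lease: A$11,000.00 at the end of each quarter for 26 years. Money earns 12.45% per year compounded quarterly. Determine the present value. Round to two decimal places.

This is an ordinary annuity: 104 payments of A$11,000.00 at the end of each quarter.
Periodic rate r = 0.1245/4 per quarter; n is counted in quarters.
PV = PMT × [(1 − (1+r)^−n)/r] = 11,000 × [1 − (1+r)^−104] / r = A$338,828.66

A$338,828.66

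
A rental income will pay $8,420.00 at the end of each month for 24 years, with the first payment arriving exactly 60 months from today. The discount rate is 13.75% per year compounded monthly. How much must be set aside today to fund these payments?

$361,096.00

Ordinary annuity of 288 payments, first payment at period 60.
Periodic rate r = 0.1375/12 per month; n is counted in months.
The ordinary-annuity PV formula values the stream one period before the first payment (period 59); discount that back 59 periods:
PV₀ = 8,420 × [1 − (1+r)^−288] / r × (1+r)^−59 = $361,096.00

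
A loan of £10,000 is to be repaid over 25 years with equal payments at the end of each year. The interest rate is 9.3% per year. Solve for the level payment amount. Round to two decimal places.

£1,042.91

Level ordinary annuity; solve PV = PMT × [(1 − (1+r)^−n)/r] for PMT.
Periodic rate r = 0.093 per year.
With n = 25: PMT = 10,000 / ([(1 − (1+r)^−n)/r]) = £1,042.91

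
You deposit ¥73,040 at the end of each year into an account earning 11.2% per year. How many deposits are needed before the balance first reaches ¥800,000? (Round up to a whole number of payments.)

8 payments

Periodic rate r = 0.112 per year.
Ordinary annuity FV: 800,000 = 73,040 × [((1+r)^n − 1)/r].
(1+r)^n = 1 + 800,000 × r / 73,040, so n = ln(1 + 800,000·r/73,040) / ln(1+r) = 7.54.
Round up to a whole number of payments: n = 8.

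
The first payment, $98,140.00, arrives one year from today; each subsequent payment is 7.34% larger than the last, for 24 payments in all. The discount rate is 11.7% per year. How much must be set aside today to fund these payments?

$1,385,229.04

Periodic rate r = 0.117 per year.
Growing ordinary annuity: PV = PMT₁ × [1 − ((1+g)/(1+r))^n] / (r − g) = 98,140 × [1 − ((1+0.0734)/(1+r))^24] / (r − 0.0734) = $1,385,229.04.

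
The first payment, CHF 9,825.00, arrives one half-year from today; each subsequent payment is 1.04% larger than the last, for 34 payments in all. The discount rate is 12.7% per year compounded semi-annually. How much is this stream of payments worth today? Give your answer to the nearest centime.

CHF 152,599.01

Periodic rate r = 0.127/2 per half-year; n is counted in half-years.
Growing ordinary annuity: PV = PMT₁ × [1 − ((1+g)/(1+r))^n] / (r − g) = 9,825 × [1 − ((1+0.0104)/(1+r))^34] / (r − 0.0104) = CHF 152,599.01.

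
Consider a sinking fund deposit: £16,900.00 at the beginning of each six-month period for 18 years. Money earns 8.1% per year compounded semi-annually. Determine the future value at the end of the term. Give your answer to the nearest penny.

This is an annuity due: 36 deposits of £16,900.00 at the beginning of each six-month period.
Periodic rate r = 0.081/2 per half-year; n is counted in half-years.
FV = PMT × [((1+r)^n − 1)/r] × (1+r) = 16,900 × [(1+r)^36 − 1] / r × (1+r) = £1,378,778.50

£1,378,778.50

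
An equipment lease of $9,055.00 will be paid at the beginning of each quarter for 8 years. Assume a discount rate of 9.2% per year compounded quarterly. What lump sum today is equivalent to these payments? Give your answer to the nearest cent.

This is an annuity due: 32 payments of $9,055.00 at the beginning of each quarter.
Periodic rate r = 0.092/4 per quarter; n is counted in quarters.
PV = PMT × [(1 − (1+r)^−n)/r] × (1+r) = 9,055 × [1 − (1+r)^−32] / r × (1+r) = $208,207.49

$208,207.49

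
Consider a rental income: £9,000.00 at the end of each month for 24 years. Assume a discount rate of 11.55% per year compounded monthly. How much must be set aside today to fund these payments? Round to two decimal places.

£875,808.69

This is an ordinary annuity: 288 payments of £9,000.00 at the end of each month.
Periodic rate r = 0.1155/12 per month; n is counted in months.
PV = PMT × [(1 − (1+r)^−n)/r] = 9,000 × [1 − (1+r)^−288] / r = £875,808.69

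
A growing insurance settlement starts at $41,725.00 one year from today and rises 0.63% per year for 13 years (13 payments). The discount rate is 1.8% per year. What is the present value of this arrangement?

Periodic rate r = 0.018 per year.
Growing ordinary annuity: PV = PMT₁ × [1 − ((1+g)/(1+r))^n] / (r − g) = 41,725 × [1 − ((1+0.0063)/(1+r))^13] / (r − 0.0063) = $497,595.27.

$497,595.27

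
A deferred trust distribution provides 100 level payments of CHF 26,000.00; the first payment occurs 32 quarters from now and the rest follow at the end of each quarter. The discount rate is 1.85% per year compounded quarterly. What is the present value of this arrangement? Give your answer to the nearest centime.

CHF 1,800,920.77

Ordinary annuity of 100 payments, first payment at period 32.
Periodic rate r = 0.0185/4 per quarter; n is counted in quarters.
The ordinary-annuity PV formula values the stream one period before the first payment (period 31); discount that back 31 periods:
PV₀ = 26,000 × [1 − (1+r)^−100] / r × (1+r)^−31 = CHF 1,800,920.77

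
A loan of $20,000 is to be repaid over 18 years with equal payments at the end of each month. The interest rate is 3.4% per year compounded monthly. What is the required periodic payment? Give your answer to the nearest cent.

$123.93

Level ordinary annuity; solve PV = PMT × [(1 − (1+r)^−n)/r] for PMT.
Periodic rate r = 0.034/12 per month; n is counted in months.
With n = 216: PMT = 20,000 / ([(1 − (1+r)^−n)/r]) = $123.93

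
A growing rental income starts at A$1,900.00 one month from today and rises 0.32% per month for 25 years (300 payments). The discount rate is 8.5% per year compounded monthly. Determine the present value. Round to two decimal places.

Periodic rate r = 0.085/12 per month; n is counted in months.
Growing ordinary annuity: PV = PMT₁ × [1 − ((1+g)/(1+r))^n] / (r − g) = 1,900 × [1 − ((1+0.0032)/(1+r))^300] / (r − 0.0032) = A$335,743.88.

A$335,743.88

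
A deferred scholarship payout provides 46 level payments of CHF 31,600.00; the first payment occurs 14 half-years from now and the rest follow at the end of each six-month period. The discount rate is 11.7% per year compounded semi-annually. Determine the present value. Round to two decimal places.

Ordinary annuity of 46 payments, first payment at period 14.
Periodic rate r = 0.117/2 per half-year; n is counted in half-years.
The ordinary-annuity PV formula values the stream one period before the first payment (period 13); discount that back 13 periods:
PV₀ = 31,600 × [1 − (1+r)^−46] / r × (1+r)^−13 = CHF 239,088.66

CHF 239,088.66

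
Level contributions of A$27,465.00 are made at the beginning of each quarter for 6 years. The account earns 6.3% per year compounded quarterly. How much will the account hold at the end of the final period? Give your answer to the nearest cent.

This is an annuity due: 24 deposits of A$27,465.00 at the beginning of each quarter.
Periodic rate r = 0.063/4 per quarter; n is counted in quarters.
FV = PMT × [((1+r)^n − 1)/r] × (1+r) = 27,465 × [(1+r)^24 − 1] / r × (1+r) = A$806,054.24

A$806,054.24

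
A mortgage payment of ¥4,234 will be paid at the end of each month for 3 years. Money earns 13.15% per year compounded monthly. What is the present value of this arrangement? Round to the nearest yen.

¥125,391

This is an ordinary annuity: 36 payments of ¥4,234 at the end of each month.
Periodic rate r = 0.1315/12 per month; n is counted in months.
PV = PMT × [(1 − (1+r)^−n)/r] = 4,234 × [1 − (1+r)^−36] / r = ¥125,391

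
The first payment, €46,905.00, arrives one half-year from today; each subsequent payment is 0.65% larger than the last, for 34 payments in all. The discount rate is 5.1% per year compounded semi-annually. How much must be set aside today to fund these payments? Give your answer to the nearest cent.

Periodic rate r = 0.051/2 per half-year; n is counted in half-years.
Growing ordinary annuity: PV = PMT₁ × [1 − ((1+g)/(1+r))^n] / (r − g) = 46,905 × [1 − ((1+0.0065)/(1+r))^34] / (r − 0.0065) = €1,161,546.23.

€1,161,546.23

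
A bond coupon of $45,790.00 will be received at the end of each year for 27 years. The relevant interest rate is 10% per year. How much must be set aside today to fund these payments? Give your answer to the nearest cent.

$422,972.45

This is an ordinary annuity: 27 payments of $45,790.00 at the end of each year.
Periodic rate r = 0.1 per year.
PV = PMT × [(1 − (1+r)^−n)/r] = 45,790 × [1 − (1+r)^−27] / r = $422,972.45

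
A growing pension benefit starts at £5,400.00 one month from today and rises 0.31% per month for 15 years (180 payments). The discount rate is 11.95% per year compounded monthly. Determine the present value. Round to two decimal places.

Periodic rate r = 0.1195/12 per month; n is counted in months.
Growing ordinary annuity: PV = PMT₁ × [1 − ((1+g)/(1+r))^n] / (r − g) = 5,400 × [1 − ((1+0.0031)/(1+r))^180] / (r − 0.0031) = £556,415.21.

£556,415.21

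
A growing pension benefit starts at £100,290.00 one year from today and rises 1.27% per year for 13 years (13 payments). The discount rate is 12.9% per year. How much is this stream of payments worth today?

£652,489.64

Periodic rate r = 0.129 per year.
Growing ordinary annuity: PV = PMT₁ × [1 − ((1+g)/(1+r))^n] / (r − g) = 100,290 × [1 − ((1+0.0127)/(1+r))^13] / (r − 0.0127) = £652,489.64.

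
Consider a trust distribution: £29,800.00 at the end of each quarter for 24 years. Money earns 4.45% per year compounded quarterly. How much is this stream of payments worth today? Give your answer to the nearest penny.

£1,752,566.80

This is an ordinary annuity: 96 payments of £29,800.00 at the end of each quarter.
Periodic rate r = 0.0445/4 per quarter; n is counted in quarters.
PV = PMT × [(1 − (1+r)^−n)/r] = 29,800 × [1 − (1+r)^−96] / r = £1,752,566.80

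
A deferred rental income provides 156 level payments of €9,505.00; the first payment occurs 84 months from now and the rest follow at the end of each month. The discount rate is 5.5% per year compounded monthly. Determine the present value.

Ordinary annuity of 156 payments, first payment at period 84.
Periodic rate r = 0.055/12 per month; n is counted in months.
The ordinary-annuity PV formula values the stream one period before the first payment (period 83); discount that back 83 periods:
PV₀ = 9,505 × [1 − (1+r)^−156] / r × (1+r)^−83 = €723,623.00

€723,623.00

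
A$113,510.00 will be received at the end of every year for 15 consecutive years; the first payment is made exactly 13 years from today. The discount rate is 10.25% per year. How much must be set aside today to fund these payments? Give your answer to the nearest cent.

Ordinary annuity of 15 payments, first payment at period 13.
Periodic rate r = 0.1025 per year.
The ordinary-annuity PV formula values the stream one period before the first payment (period 12); discount that back 12 periods:
PV₀ = 113,510 × [1 − (1+r)^−15] / r × (1+r)^−12 = A$263,924.80

A$263,924.80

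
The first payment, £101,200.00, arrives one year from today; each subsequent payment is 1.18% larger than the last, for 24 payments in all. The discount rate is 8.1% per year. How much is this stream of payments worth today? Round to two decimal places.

£1,163,524.96

Periodic rate r = 0.081 per year.
Growing ordinary annuity: PV = PMT₁ × [1 − ((1+g)/(1+r))^n] / (r − g) = 101,200 × [1 − ((1+0.0118)/(1+r))^24] / (r − 0.0118) = £1,163,524.96.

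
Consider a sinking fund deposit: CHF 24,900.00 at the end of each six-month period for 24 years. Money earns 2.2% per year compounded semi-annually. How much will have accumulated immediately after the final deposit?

CHF 1,563,395.96

This is an ordinary annuity: 48 deposits of CHF 24,900.00 at the end of each six-month period.
Periodic rate r = 0.022/2 per half-year; n is counted in half-years.
FV = PMT × [((1+r)^n − 1)/r] = 24,900 × [(1+r)^48 − 1] / r = CHF 1,563,395.96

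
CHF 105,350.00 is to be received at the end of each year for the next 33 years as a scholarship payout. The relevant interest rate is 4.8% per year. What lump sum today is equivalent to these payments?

This is an ordinary annuity: 33 payments of CHF 105,350.00 at the end of each year.
Periodic rate r = 0.048 per year.
PV = PMT × [(1 − (1+r)^−n)/r] = 105,350 × [1 − (1+r)^−33] / r = CHF 1,727,625.94

CHF 1,727,625.94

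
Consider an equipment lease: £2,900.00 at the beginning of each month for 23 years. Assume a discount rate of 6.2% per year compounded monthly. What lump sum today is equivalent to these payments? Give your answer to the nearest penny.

£428,134.83

This is an annuity due: 276 payments of £2,900.00 at the beginning of each month.
Periodic rate r = 0.062/12 per month; n is counted in months.
PV = PMT × [(1 − (1+r)^−n)/r] × (1+r) = 2,900 × [1 − (1+r)^−276] / r × (1+r) = £428,134.83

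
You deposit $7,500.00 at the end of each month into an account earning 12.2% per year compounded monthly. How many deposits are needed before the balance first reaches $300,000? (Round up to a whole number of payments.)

34 payments

Periodic rate r = 0.122/12 per month; n is counted in months.
Ordinary annuity FV: 300,000 = 7,500 × [((1+r)^n − 1)/r].
(1+r)^n = 1 + 300,000 × r / 7,500, so n = ln(1 + 300,000·r/7,500) / ln(1+r) = 33.73.
Round up to a whole number of payments: n = 34.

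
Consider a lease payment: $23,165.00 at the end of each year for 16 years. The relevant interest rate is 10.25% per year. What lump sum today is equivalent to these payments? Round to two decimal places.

$178,570.25

This is an ordinary annuity: 16 payments of $23,165.00 at the end of each year.
Periodic rate r = 0.1025 per year.
PV = PMT × [(1 − (1+r)^−n)/r] = 23,165 × [1 − (1+r)^−16] / r = $178,570.25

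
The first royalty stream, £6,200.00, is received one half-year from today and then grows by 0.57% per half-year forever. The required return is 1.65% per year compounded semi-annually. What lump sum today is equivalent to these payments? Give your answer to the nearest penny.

Periodic rate r = 0.0165/2 per half-year.
Growing perpetuity (Gordon): PV = PMT₁ / (r − g) = 6,200 / (r − 0.0057) = £2,431,372.55.

£2,431,372.55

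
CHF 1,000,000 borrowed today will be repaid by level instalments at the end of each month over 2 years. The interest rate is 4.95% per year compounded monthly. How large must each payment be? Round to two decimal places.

Level ordinary annuity; solve PV = PMT × [(1 − (1+r)^−n)/r] for PMT.
Periodic rate r = 0.0495/12 per month; n is counted in months.
With n = 24: PMT = 1,000,000 / ([(1 − (1+r)^−n)/r]) = CHF 43,849.00

CHF 43,849.00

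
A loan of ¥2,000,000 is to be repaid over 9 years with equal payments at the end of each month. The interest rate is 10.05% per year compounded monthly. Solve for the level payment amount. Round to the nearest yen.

¥28,212

Level ordinary annuity; solve PV = PMT × [(1 − (1+r)^−n)/r] for PMT.
Periodic rate r = 0.1005/12 per month; n is counted in months.
With n = 108: PMT = 2,000,000 / ([(1 − (1+r)^−n)/r]) = ¥28,212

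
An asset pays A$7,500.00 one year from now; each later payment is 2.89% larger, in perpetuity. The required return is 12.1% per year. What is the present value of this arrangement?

Periodic rate r = 0.121 per year.
Growing perpetuity (Gordon): PV = PMT₁ / (r − g) = 7,500 / (r − 0.0289) = A$81,433.22.

A$81,433.22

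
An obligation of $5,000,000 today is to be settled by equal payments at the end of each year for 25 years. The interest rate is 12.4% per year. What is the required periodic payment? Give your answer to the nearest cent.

$655,257.73

Level ordinary annuity; solve PV = PMT × [(1 − (1+r)^−n)/r] for PMT.
Periodic rate r = 0.124 per year.
With n = 25: PMT = 5,000,000 / ([(1 − (1+r)^−n)/r]) = $655,257.73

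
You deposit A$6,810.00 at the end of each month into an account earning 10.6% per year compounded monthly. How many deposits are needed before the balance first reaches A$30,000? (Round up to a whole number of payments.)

Periodic rate r = 0.106/12 per month; n is counted in months.
Ordinary annuity FV: 30,000 = 6,810 × [((1+r)^n − 1)/r].
(1+r)^n = 1 + 30,000 × r / 6,810, so n = ln(1 + 30,000·r/6,810) / ln(1+r) = 4.34.
Round up to a whole number of payments: n = 5.

5 payments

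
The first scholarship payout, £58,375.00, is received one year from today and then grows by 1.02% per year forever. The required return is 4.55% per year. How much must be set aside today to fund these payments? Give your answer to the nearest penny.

£1,653,682.72

Periodic rate r = 0.0455 per year.
Growing perpetuity (Gordon): PV = PMT₁ / (r − g) = 58,375 / (r − 0.0102) = £1,653,682.72.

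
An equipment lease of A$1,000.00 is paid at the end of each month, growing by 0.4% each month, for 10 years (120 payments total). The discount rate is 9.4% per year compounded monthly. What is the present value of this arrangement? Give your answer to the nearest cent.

Periodic rate r = 0.094/12 per month; n is counted in months.
Growing ordinary annuity: PV = PMT₁ × [1 − ((1+g)/(1+r))^n] / (r − g) = 1,000 × [1 − ((1+0.004)/(1+r))^120] / (r − 0.004) = A$95,740.79.

A$95,740.79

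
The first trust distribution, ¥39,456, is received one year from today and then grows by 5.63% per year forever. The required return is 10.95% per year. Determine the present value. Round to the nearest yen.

¥741,654

Periodic rate r = 0.1095 per year.
Growing perpetuity (Gordon): PV = PMT₁ / (r − g) = 39,456 / (r − 0.0563) = ¥741,654.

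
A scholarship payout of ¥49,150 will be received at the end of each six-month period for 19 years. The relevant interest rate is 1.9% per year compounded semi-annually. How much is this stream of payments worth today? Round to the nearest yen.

This is an ordinary annuity: 38 payments of ¥49,150 at the end of each six-month period.
Periodic rate r = 0.019/2 per half-year; n is counted in half-years.
PV = PMT × [(1 − (1+r)^−n)/r] = 49,150 × [1 − (1+r)^−38] / r = ¥1,561,585

¥1,561,585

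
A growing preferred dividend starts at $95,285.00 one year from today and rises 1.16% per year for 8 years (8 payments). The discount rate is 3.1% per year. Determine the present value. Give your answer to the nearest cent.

$692,456.82

Periodic rate r = 0.031 per year.
Growing ordinary annuity: PV = PMT₁ × [1 − ((1+g)/(1+r))^n] / (r − g) = 95,285 × [1 − ((1+0.0116)/(1+r))^8] / (r − 0.0116) = $692,456.82.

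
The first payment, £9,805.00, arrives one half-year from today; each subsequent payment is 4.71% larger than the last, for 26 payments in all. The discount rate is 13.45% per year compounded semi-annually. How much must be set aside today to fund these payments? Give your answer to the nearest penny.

£190,155.28

Periodic rate r = 0.1345/2 per half-year; n is counted in half-years.
Growing ordinary annuity: PV = PMT₁ × [1 − ((1+g)/(1+r))^n] / (r − g) = 9,805 × [1 − ((1+0.0471)/(1+r))^26] / (r − 0.0471) = £190,155.28.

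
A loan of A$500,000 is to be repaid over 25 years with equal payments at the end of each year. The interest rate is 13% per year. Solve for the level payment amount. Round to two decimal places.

Level ordinary annuity; solve PV = PMT × [(1 − (1+r)^−n)/r] for PMT.
Periodic rate r = 0.13 per year.
With n = 25: PMT = 500,000 / ([(1 − (1+r)^−n)/r]) = A$68,212.96

A$68,212.96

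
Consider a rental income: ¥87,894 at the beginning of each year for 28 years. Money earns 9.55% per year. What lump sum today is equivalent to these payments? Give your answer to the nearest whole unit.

This is an annuity due: 28 payments of ¥87,894 at the beginning of each year.
Periodic rate r = 0.0955 per year.
PV = PMT × [(1 − (1+r)^−n)/r] × (1+r) = 87,894 × [1 − (1+r)^−28] / r × (1+r) = ¥929,831

¥929,831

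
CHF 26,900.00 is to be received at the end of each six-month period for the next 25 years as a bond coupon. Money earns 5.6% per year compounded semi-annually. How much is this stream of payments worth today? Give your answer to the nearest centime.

This is an ordinary annuity: 50 payments of CHF 26,900.00 at the end of each six-month period.
Periodic rate r = 0.056/2 per half-year; n is counted in half-years.
PV = PMT × [(1 − (1+r)^−n)/r] = 26,900 × [1 − (1+r)^−50] / r = CHF 719,202.40

CHF 719,202.40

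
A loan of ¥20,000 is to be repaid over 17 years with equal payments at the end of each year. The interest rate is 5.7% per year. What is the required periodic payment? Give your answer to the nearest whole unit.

¥1,868

Level ordinary annuity; solve PV = PMT × [(1 − (1+r)^−n)/r] for PMT.
Periodic rate r = 0.057 per year.
With n = 17: PMT = 20,000 / ([(1 − (1+r)^−n)/r]) = ¥1,868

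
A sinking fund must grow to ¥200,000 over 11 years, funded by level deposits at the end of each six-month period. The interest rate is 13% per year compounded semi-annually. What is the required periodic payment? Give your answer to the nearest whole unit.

¥4,338

Level ordinary annuity; solve FV = PMT × [((1+r)^n − 1)/r] for PMT.
Periodic rate r = 0.13/2 per half-year; n is counted in half-years.
With n = 22: PMT = 200,000 / ([((1+r)^n − 1)/r]) = ¥4,338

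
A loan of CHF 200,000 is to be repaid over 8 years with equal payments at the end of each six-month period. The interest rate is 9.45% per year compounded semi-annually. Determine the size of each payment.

CHF 18,094.53

Level ordinary annuity; solve PV = PMT × [(1 − (1+r)^−n)/r] for PMT.
Periodic rate r = 0.0945/2 per half-year; n is counted in half-years.
With n = 16: PMT = 200,000 / ([(1 − (1+r)^−n)/r]) = CHF 18,094.53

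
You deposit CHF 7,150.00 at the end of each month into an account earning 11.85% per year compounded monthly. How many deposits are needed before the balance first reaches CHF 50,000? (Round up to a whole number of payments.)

7 payments

Periodic rate r = 0.1185/12 per month; n is counted in months.
Ordinary annuity FV: 50,000 = 7,150 × [((1+r)^n − 1)/r].
(1+r)^n = 1 + 50,000 × r / 7,150, so n = ln(1 + 50,000·r/7,150) / ln(1+r) = 6.80.
Round up to a whole number of payments: n = 7.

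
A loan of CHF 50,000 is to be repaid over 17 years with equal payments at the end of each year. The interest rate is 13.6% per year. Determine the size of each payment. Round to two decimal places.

CHF 7,678.74

Level ordinary annuity; solve PV = PMT × [(1 − (1+r)^−n)/r] for PMT.
Periodic rate r = 0.136 per year.
With n = 17: PMT = 50,000 / ([(1 − (1+r)^−n)/r]) = CHF 7,678.74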